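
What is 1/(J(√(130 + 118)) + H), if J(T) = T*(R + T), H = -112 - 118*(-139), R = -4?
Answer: 8269/136750738 + 2*√62/68375369 ≈ 6.0698e-5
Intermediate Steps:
H = 16290 (H = -112 + 16402 = 16290)
J(T) = T*(-4 + T)
1/(J(√(130 + 118)) + H) = 1/(√(130 + 118)*(-4 + √(130 + 118)) + 16290) = 1/(√248*(-4 + √248) + 16290) = 1/((2*√62)*(-4 + 2*√62) + 16290) = 1/(2*√62*(-4 + 2*√62) + 16290) = 1/(16290 + 2*√62*(-4 + 2*√62))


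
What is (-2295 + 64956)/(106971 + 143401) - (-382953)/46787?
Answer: 98812428723/11714154764 ≈ 8.4353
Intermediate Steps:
(-2295 + 64956)/(106971 + 143401) - (-382953)/46787 = 62661/250372 - (-382953)/46787 = 62661*(1/250372) - 1*(-382953/46787) = 62661/250372 + 382953/46787 = 98812428723/11714154764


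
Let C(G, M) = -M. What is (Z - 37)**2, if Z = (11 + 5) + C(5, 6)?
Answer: 729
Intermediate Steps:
Z = 10 (Z = (11 + 5) - 1*6 = 16 - 6 = 10)
(Z - 37)**2 = (10 - 37)**2 = (-27)**2 = 729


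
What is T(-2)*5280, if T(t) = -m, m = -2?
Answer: 10560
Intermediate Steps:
T(t) = 2 (T(t) = -1*(-2) = 2)
T(-2)*5280 = 2*5280 = 10560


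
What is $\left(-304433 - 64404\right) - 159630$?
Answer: $-528467$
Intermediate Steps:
$\left(-304433 - 64404\right) - 159630 = -368837 - 159630 = -528467$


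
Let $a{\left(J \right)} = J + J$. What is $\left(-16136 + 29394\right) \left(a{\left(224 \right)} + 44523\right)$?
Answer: $596225518$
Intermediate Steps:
$a{\left(J \right)} = 2 J$
$\left(-16136 + 29394\right) \left(a{\left(224 \right)} + 44523\right) = \left(-16136 + 29394\right) \left(2 \cdot 224 + 44523\right) = 13258 \left(448 + 44523\right) = 13258 \cdot 44971 = 596225518$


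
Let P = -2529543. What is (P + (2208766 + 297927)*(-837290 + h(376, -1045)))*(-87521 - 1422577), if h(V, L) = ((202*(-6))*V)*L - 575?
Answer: -1799485118570640443736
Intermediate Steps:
h(V, L) = -575 - 1212*L*V (h(V, L) = (-1212*V)*L - 575 = -1212*L*V - 575 = -575 - 1212*L*V)
(P + (2208766 + 297927)*(-837290 + h(376, -1045)))*(-87521 - 1422577) = (-2529543 + (2208766 + 297927)*(-837290 + (-575 - 1212*(-1045)*376)))*(-87521 - 1422577) = (-2529543 + 2506693*(-837290 + (-575 + 476219040)))*(-1510098) = (-2529543 + 2506693*(-837290 + 476218465))*(-1510098) = (-2529543 + 2506693*475381175)*(-1510098) = (-2529543 + 1191634663704275)*(-1510098) = 1191634661174732*(-1510098) = -1799485118570640443736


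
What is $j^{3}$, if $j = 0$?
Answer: $0$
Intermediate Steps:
$j^{3} = 0^{3} = 0$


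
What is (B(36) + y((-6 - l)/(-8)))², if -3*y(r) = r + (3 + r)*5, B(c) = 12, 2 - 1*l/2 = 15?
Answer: 144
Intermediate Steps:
l = -26 (l = 4 - 2*15 = 4 - 30 = -26)
y(r) = -5 - 2*r (y(r) = -(r + (3 + r)*5)/3 = -(r + (15 + 5*r))/3 = -(15 + 6*r)/3 = -5 - 2*r)
(B(36) + y((-6 - l)/(-8)))² = (12 + (-5 - 2*(-6 - 1*(-26))/(-8)))² = (12 + (-5 - 2*(-6 + 26)*(-1)/8))² = (12 + (-5 - 40*(-1)/8))² = (12 + (-5 - 2*(-5/2)))² = (12 + (-5 + 5))² = (12 + 0)² = 12² = 144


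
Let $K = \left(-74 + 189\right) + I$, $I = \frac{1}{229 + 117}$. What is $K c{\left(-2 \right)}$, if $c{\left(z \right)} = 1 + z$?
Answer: $- \frac{39791}{346} \approx -115.0$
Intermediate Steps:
$I = \frac{1}{346} \approx 0.0028902$
$K = \frac{39791}{346}$ ($K = \left(-74 + 189\right) + \frac{1}{346} = 115 + \frac{1}{346} = \frac{39791}{346} \approx 115.0$)
$K c{\left(-2 \right)} = \frac{39791 \left(1 - 2\right)}{346} = \frac{39791}{346} \left(-1\right) = - \frac{39791}{346}$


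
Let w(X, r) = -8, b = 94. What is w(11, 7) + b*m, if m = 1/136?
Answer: -497/68 ≈ -7.3088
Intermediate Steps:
m = 1/136 ≈ 0.0073529
w(11, 7) + b*m = -8 + 94*(1/136) = -8 + 47/68 = -497/68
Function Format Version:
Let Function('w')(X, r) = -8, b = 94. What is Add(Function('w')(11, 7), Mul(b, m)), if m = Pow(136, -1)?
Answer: Rational(-497, 68) ≈ -7.3088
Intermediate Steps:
m = Rational(1, 136) ≈ 0.0073529
Add(Function('w')(11, 7), Mul(b, m)) = Add(-8, Mul(94, Rational(1, 136))) = Add(-8, Rational(47, 68)) = Rational(-497, 68)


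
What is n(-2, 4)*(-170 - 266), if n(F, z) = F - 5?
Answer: 3052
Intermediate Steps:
n(F, z) = -5 + F
n(-2, 4)*(-170 - 266) = (-5 - 2)*(-170 - 266) = -7*(-436) = 3052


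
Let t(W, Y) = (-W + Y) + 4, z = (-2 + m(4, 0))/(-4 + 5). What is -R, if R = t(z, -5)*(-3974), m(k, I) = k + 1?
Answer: -15896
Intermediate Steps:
m(k, I) = 1 + k
z = 3 (z = (-2 + (1 + 4))/(-4 + 5) = (-2 + 5)/1 = 3*1 = 3)
t(W, Y) = 4 + Y - W (t(W, Y) = (Y - W) + 4 = 4 + Y - W)
R = 15896 (R = (4 - 5 - 1*3)*(-3974) = (4 - 5 - 3)*(-3974) = -4*(-3974) = 15896)
-R = -1*15896 = -15896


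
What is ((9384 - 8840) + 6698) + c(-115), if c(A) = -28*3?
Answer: 7158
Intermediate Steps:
c(A) = -84
((9384 - 8840) + 6698) + c(-115) = ((9384 - 8840) + 6698) - 84 = (544 + 6698) - 84 = 7242 - 84 = 7158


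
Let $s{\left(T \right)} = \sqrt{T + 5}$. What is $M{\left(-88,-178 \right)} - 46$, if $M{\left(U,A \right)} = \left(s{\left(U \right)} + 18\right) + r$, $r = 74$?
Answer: $46 + i \sqrt{83} \approx 46.0 + 9.1104 i$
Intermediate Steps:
$s{\left(T \right)} = \sqrt{5 + T}$
$M{\left(U,A \right)} = 92 + \sqrt{5 + U}$ ($M{\left(U,A \right)} = \left(\sqrt{5 + U} + 18\right) + 74 = \left(18 + \sqrt{5 + U}\right) + 74 = 92 + \sqrt{5 + U}$)
$M{\left(-88,-178 \right)} - 46 = \left(92 + \sqrt{5 - 88}\right) - 46 = \left(92 + \sqrt{-83}\right) - 46 = \left(92 + i \sqrt{83}\right) - 46 = 46 + i \sqrt{83}$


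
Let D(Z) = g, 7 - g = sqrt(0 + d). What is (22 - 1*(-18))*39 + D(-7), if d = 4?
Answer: 1565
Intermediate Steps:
g = 5 (g = 7 - sqrt(0 + 4) = 7 - sqrt(4) = 7 - 1*2 = 7 - 2 = 5)
D(Z) = 5
(22 - 1*(-18))*39 + D(-7) = (22 - 1*(-18))*39 + 5 = (22 + 18)*39 + 5 = 40*39 + 5 = 1560 + 5 = 1565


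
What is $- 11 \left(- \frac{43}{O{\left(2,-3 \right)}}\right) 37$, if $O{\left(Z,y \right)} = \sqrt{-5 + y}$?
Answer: $- \frac{17501 i \sqrt{2}}{4} \approx - 6187.5 i$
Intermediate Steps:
$- 11 \left(- \frac{43}{O{\left(2,-3 \right)}}\right) 37 = - 11 \left(- \frac{43}{\sqrt{-5 - 3}}\right) 37 = - 11 \left(- \frac{43}{\sqrt{-8}}\right) 37 = - 11 \left(- \frac{43}{2 i \sqrt{2}}\right) 37 = - 11 \left(- 43 \left(- \frac{i \sqrt{2}}{4}\right)\right) 37 = - 11 \frac{43 i \sqrt{2}}{4} \cdot 37 = - \frac{473 i \sqrt{2}}{4} \cdot 37 = - \frac{17501 i \sqrt{2}}{4}$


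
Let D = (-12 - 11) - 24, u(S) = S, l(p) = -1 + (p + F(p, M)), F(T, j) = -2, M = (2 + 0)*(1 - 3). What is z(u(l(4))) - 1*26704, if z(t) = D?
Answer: -26751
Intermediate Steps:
M = -4 (M = 2*(-2) = -4)
l(p) = -3 + p (l(p) = -1 + (p - 2) = -1 + (-2 + p) = -3 + p)
D = -47 (D = -23 - 24 = -47)
z(t) = -47
z(u(l(4))) - 1*26704 = -47 - 1*26704 = -47 - 26704 = -26751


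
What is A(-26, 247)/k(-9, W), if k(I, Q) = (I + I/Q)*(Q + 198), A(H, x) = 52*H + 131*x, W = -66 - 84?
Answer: -86125/1192 ≈ -72.253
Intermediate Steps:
W = -150
k(I, Q) = (198 + Q)*(I + I/Q) (k(I, Q) = (I + I/Q)*(198 + Q) = (198 + Q)*(I + I/Q))
A(-26, 247)/k(-9, W) = (52*(-26) + 131*247)/((-9*(198 - 150*(199 - 150))/(-150))) = (-1352 + 32357)/((-9*(-1/150)*(198 - 150*49))) = 31005/((-9*(-1/150)*(198 - 7350))) = 31005/((-9*(-1/150)*(-7152))) = 31005/(-10728/25) = 31005*(-25/10728) = -86125/1192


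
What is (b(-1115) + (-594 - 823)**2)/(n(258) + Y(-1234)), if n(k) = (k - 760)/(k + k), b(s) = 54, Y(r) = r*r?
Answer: 518049294/392870797 ≈ 1.3186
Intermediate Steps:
Y(r) = r**2
n(k) = (-760 + k)/(2*k) (n(k) = (-760 + k)/((2*k)) = (-760 + k)*(1/(2*k)) = (-760 + k)/(2*k))
(b(-1115) + (-594 - 823)**2)/(n(258) + Y(-1234)) = (54 + (-594 - 823)**2)/((1/2)*(-760 + 258)/258 + (-1234)**2) = (54 + (-1417)**2)/((1/2)*(1/258)*(-502) + 1522756) = (54 + 2007889)/(-251/258 + 1522756) = 2007943/(392870797/258) = 2007943*(258/392870797) = 518049294/392870797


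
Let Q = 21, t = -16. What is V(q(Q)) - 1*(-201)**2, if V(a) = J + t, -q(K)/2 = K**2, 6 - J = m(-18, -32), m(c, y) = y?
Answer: -40379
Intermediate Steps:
J = 38 (J = 6 - 1*(-32) = 6 + 32 = 38)
q(K) = -2*K**2
V(a) = 22 (V(a) = 38 - 16 = 22)
V(q(Q)) - 1*(-201)**2 = 22 - 1*(-201)**2 = 22 - 1*40401 = 22 - 40401 = -40379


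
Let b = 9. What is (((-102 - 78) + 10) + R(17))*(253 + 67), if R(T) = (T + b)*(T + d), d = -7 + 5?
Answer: 70400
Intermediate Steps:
d = -2
R(T) = (-2 + T)*(9 + T) (R(T) = (T + 9)*(T - 2) = (9 + T)*(-2 + T) = (-2 + T)*(9 + T))
(((-102 - 78) + 10) + R(17))*(253 + 67) = (((-102 - 78) + 10) + (-18 + 17² + 7*17))*(253 + 67) = ((-180 + 10) + (-18 + 289 + 119))*320 = (-170 + 390)*320 = 220*320 = 70400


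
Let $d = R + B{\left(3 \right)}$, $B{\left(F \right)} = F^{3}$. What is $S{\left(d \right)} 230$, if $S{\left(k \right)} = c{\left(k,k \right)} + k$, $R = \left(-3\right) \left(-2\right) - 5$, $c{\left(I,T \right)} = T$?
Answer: $12880$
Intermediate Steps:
$R = 1$ ($R = 6 - 5 = 1$)
$d = 28$ ($d = 1 + 3^{3} = 1 + 27 = 28$)
$S{\left(k \right)} = 2 k$ ($S{\left(k \right)} = k + k = 2 k$)
$S{\left(d \right)} 230 = 2 \cdot 28 \cdot 230 = 56 \cdot 230 = 12880$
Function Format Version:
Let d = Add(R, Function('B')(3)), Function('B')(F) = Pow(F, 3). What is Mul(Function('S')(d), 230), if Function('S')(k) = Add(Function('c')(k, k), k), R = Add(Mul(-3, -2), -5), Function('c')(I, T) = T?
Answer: 12880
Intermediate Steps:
R = 1 (R = Add(6, -5) = 1)
d = 28 (d = Add(1, Pow(3, 3)) = Add(1, 27) = 28)
Function('S')(k) = Mul(2, k) (Function('S')(k) = Add(k, k) = Mul(2, k))
Mul(Function('S')(d), 230) = Mul(Mul(2, 28), 230) = Mul(56, 230) = 12880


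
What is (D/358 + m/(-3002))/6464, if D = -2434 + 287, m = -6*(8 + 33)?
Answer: -3178613/3473482112 ≈ -0.00091511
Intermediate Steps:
m = -246 (m = -6*41 = -246)
D = -2147
(D/358 + m/(-3002))/6464 = (-2147/358 - 246/(-3002))/6464 = (-2147*1/358 - 246*(-1/3002))*(1/6464) = (-2147/358 + 123/1501)*(1/6464) = -3178613/537358*1/6464 = -3178613/3473482112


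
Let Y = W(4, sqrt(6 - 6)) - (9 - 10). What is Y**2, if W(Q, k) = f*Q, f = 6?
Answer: 625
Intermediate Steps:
W(Q, k) = 6*Q
Y = 25 (Y = 6*4 - (9 - 10) = 24 - 1*(-1) = 24 + 1 = 25)
Y**2 = 25**2 = 625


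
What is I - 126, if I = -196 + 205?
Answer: -117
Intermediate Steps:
I = 9
I - 126 = 9 - 126 = -117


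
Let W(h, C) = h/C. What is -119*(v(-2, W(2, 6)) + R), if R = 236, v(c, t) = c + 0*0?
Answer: -27846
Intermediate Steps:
v(c, t) = c (v(c, t) = c + 0 = c)
-119*(v(-2, W(2, 6)) + R) = -119*(-2 + 236) = -119*234 = -27846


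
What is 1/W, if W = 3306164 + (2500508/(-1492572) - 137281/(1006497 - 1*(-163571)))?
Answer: 436602683724/1443479292565131917 ≈ 3.0247e-7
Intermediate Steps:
W = 1443479292565131917/436602683724 (W = 3306164 + (2500508*(-1/1492572) - 137281/(1006497 + 163571)) = 3306164 + (-625127/373143 - 137281/1170068) = 3306164 - 782666542819/436602683724 = 1443479292565131917/436602683724 ≈ 3.3062e+6)
1/W = 1/(1443479292565131917/436602683724) = 436602683724/1443479292565131917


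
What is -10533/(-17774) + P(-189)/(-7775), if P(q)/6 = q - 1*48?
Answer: 107168703/138192850 ≈ 0.77550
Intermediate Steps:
P(q) = -288 + 6*q (P(q) = 6*(q - 1*48) = 6*(q - 48) = 6*(-48 + q) = -288 + 6*q)
-10533/(-17774) + P(-189)/(-7775) = -10533/(-17774) + (-288 + 6*(-189))/(-7775) = -10533*(-1/17774) + (-288 - 1134)*(-1/7775) = 10533/17774 - 1422*(-1/7775) = 10533/17774 + 1422/7775 = 107168703/138192850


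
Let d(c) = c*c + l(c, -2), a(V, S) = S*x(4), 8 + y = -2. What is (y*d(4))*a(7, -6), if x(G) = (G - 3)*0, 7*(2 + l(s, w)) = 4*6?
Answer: 0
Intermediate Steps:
y = -10 (y = -8 - 2 = -10)
l(s, w) = 10/7 (l(s, w) = -2 + (4*6)/7 = -2 + (1/7)*24 = -2 + 24/7 = 10/7)
x(G) = 0 (x(G) = (-3 + G)*0 = 0)
a(V, S) = 0 (a(V, S) = S*0 = 0)
d(c) = 10/7 + c**2 (d(c) = c*c + 10/7 = c**2 + 10/7 = 10/7 + c**2)
(y*d(4))*a(7, -6) = -10*(10/7 + 4**2)*0 = -10*(10/7 + 16)*0 = -10*122/7*0 = -1220/7*0 = 0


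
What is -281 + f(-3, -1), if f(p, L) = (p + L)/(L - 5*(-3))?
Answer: -1969/7 ≈ -281.29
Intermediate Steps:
f(p, L) = (L + p)/(15 + L) (f(p, L) = (L + p)/(L + 15) = (L + p)/(15 + L))
-281 + f(-3, -1) = -281 + (-1 - 3)/(15 - 1) = -281 - 4/14 = -281 + (1/14)*(-4) = -281 - 2/7 = -1969/7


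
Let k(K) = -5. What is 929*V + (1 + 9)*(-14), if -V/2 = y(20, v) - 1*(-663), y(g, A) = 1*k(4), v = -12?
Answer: -1222704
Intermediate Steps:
y(g, A) = -5 (y(g, A) = 1*(-5) = -5)
V = -1316 (V = -2*(-5 - 1*(-663)) = -2*(-5 + 663) = -2*658 = -1316)
929*V + (1 + 9)*(-14) = 929*(-1316) + (1 + 9)*(-14) = -1222564 + 10*(-14) = -1222564 - 140 = -1222704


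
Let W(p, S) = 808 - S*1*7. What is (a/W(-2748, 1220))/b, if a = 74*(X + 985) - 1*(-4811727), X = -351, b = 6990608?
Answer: -4858643/54051381056 ≈ -8.9889e-5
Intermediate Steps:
a = 4858643 (a = 74*(-351 + 985) - 1*(-4811727) = 74*634 + 4811727 = 46916 + 4811727 = 4858643)
W(p, S) = 808 - 7*S (W(p, S) = 808 - S*7 = 808 - 7*S)
(a/W(-2748, 1220))/b = (4858643/(808 - 7*1220))/6990608 = (4858643/(808 - 8540))*(1/6990608) = (4858643/(-7732))*(1/6990608) = (4858643*(-1/7732))*(1/6990608) = -4858643/7732*1/6990608 = -4858643/54051381056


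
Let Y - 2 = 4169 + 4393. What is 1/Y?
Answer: 1/8564 ≈ 0.00011677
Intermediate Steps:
Y = 8564 (Y = 2 + (4169 + 4393) = 2 + 8562 = 8564)
1/Y = 1/8564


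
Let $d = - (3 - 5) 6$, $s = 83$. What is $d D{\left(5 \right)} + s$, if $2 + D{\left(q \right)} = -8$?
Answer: $-37$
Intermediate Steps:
$D{\left(q \right)} = -10$ ($D{\left(q \right)} = -2 - 8 = -10$)
$d = 12$ ($d = \left(-1\right) \left(-2\right) 6 = 2 \cdot 6 = 12$)
$d D{\left(5 \right)} + s = 12 \left(-10\right) + 83 = -120 + 83 = -37$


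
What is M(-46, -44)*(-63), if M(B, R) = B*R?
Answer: -127512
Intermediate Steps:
M(-46, -44)*(-63) = -46*(-44)*(-63) = 2024*(-63) = -127512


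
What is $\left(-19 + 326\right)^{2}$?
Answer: $94249$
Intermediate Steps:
$\left(-19 + 326\right)^{2} = 307^{2} = 94249$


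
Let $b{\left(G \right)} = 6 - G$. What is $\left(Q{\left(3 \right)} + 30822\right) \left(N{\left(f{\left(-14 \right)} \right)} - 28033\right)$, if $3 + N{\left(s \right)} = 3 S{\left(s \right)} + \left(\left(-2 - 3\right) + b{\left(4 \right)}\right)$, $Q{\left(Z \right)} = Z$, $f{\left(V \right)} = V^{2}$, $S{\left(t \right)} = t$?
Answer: $-846177075$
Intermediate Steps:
$N{\left(s \right)} = -6 + 3 s$ ($N{\left(s \right)} = -3 + \left(3 s + \left(\left(-2 - 3\right) + \left(6 - 4\right)\right)\right) = -3 + \left(3 s + \left(-5 + \left(6 - 4\right)\right)\right) = -3 + \left(3 s + \left(-5 + 2\right)\right) = -3 + \left(3 s - 3\right) = -3 + \left(-3 + 3 s\right) = -6 + 3 s$)
$\left(Q{\left(3 \right)} + 30822\right) \left(N{\left(f{\left(-14 \right)} \right)} - 28033\right) = \left(3 + 30822\right) \left(\left(-6 + 3 \left(-14\right)^{2}\right) - 28033\right) = 30825 \left(\left(-6 + 3 \cdot 196\right) - 28033\right) = 30825 \left(\left(-6 + 588\right) - 28033\right) = 30825 \left(582 - 28033\right) = 30825 \left(-27451\right) = -846177075$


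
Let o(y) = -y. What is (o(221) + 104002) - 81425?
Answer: 22356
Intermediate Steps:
(o(221) + 104002) - 81425 = (-1*221 + 104002) - 81425 = (-221 + 104002) - 81425 = 103781 - 81425 = 22356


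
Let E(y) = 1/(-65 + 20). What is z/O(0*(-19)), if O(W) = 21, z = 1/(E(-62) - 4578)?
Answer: -15/1442077 ≈ -1.0402e-5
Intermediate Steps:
E(y) = -1/45 (E(y) = 1/(-45) = -1/45)
z = -45/206011 (z = 1/(-1/45 - 4578) = 1/(-206011/45) = -45/206011 ≈ -0.00021843)
z/O(0*(-19)) = -45/206011/21 = -45/206011*1/21 = -15/1442077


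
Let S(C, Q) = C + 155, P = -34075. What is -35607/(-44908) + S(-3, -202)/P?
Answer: 1206482509/1530240100 ≈ 0.78843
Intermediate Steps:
S(C, Q) = 155 + C
-35607/(-44908) + S(-3, -202)/P = -35607/(-44908) + (155 - 3)/(-34075) = -35607*(-1/44908) + 152*(-1/34075) = 35607/44908 - 152/34075 = 1206482509/1530240100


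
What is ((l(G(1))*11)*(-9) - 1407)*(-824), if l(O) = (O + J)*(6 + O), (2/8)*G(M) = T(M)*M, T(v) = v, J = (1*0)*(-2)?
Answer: 4422408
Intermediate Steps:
J = 0 (J = 0*(-2) = 0)
G(M) = 4*M² (G(M) = 4*(M*M) = 4*M²)
l(O) = O*(6 + O) (l(O) = (O + 0)*(6 + O) = O*(6 + O))
((l(G(1))*11)*(-9) - 1407)*(-824) = ((((4*1²)*(6 + 4*1²))*11)*(-9) - 1407)*(-824) = ((((4*1)*(6 + 4*1))*11)*(-9) - 1407)*(-824) = (((4*(6 + 4))*11)*(-9) - 1407)*(-824) = (((4*10)*11)*(-9) - 1407)*(-824) = ((40*11)*(-9) - 1407)*(-824) = (440*(-9) - 1407)*(-824) = (-3960 - 1407)*(-824) = -5367*(-824) = 4422408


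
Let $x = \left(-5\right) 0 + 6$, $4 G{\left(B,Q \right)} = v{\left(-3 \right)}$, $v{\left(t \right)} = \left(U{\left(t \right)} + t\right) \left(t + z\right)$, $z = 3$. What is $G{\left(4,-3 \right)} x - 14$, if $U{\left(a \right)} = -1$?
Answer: $-14$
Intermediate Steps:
$v{\left(t \right)} = \left(-1 + t\right) \left(3 + t\right)$ ($v{\left(t \right)} = \left(-1 + t\right) \left(t + 3\right) = \left(-1 + t\right) \left(3 + t\right)$)
$G{\left(B,Q \right)} = 0$ ($G{\left(B,Q \right)} = \frac{-3 + \left(-3\right)^{2} + 2 \left(-3\right)}{4} = \frac{-3 + 9 - 6}{4} = \frac{1}{4} \cdot 0 = 0$)
$x = 6$ ($x = 0 + 6 = 6$)
$G{\left(4,-3 \right)} x - 14 = 0 \cdot 6 - 14 = 0 - 14 = -14$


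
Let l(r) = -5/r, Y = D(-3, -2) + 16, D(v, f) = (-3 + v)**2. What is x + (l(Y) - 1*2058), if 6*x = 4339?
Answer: -208249/156 ≈ -1334.9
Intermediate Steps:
x = 4339/6 (x = (1/6)*4339 = 4339/6 ≈ 723.17)
Y = 52 (Y = (-3 - 3)**2 + 16 = (-6)**2 + 16 = 36 + 16 = 52)
x + (l(Y) - 1*2058) = 4339/6 + (-5/52 - 1*2058) = 4339/6 + (-5*1/52 - 2058) = 4339/6 + (-5/52 - 2058) = 4339/6 - 107021/52 = -208249/156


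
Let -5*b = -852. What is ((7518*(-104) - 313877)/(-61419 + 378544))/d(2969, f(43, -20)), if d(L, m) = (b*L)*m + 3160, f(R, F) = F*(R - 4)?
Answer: 1095749/125141510627000 ≈ 8.7561e-9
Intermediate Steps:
f(R, F) = F*(-4 + R)
b = 852/5 (b = -⅕*(-852) = 852/5 ≈ 170.40)
d(L, m) = 3160 + 852*L*m/5 (d(L, m) = (852*L/5)*m + 3160 = 852*L*m/5 + 3160 = 3160 + 852*L*m/5)
((7518*(-104) - 313877)/(-61419 + 378544))/d(2969, f(43, -20)) = ((7518*(-104) - 313877)/(-61419 + 378544))/(3160 + (852/5)*2969*(-20*(-4 + 43))) = ((-781872 - 313877)/317125)/(3160 + (852/5)*2969*(-20*39)) = (-1095749*1/317125)/(3160 + (852/5)*2969*(-780)) = -1095749/(317125*(3160 - 394615728)) = -1095749/317125/(-394612568) = -1095749/317125*(-1/394612568) = 1095749/125141510627000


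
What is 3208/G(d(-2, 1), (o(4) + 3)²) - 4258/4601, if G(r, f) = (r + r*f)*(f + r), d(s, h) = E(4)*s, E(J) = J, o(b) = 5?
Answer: -17344121/16747640 ≈ -1.0356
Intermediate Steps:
d(s, h) = 4*s
G(r, f) = (f + r)*(r + f*r) (G(r, f) = (r + f*r)*(f + r) = (f + r)*(r + f*r))
3208/G(d(-2, 1), (o(4) + 3)²) - 4258/4601 = 3208/(((4*(-2))*((5 + 3)² + 4*(-2) + ((5 + 3)²)² + (5 + 3)²*(4*(-2))))) - 4258/4601 = 3208/((-8*(8² - 8 + (8²)² + 8²*(-8)))) - 4258*1/4601 = 3208/((-8*(64 - 8 + 64² + 64*(-8)))) - 4258/4601 = 3208/((-8*(64 - 8 + 4096 - 512))) - 4258/4601 = 3208/((-8*3640)) - 4258/4601 = 3208/(-29120) - 4258/4601 = 3208*(-1/29120) - 4258/4601 = -401/3640 - 4258/4601 = -17344121/16747640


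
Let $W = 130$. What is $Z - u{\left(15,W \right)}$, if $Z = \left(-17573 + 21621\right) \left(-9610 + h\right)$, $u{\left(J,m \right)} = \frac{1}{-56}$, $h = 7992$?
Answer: $- \frac{366781183}{56} \approx -6.5497 \cdot 10^{6}$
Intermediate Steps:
$u{\left(J,m \right)} = - \frac{1}{56}$
$Z = -6549664$ ($Z = \left(-17573 + 21621\right) \left(-9610 + 7992\right) = 4048 \left(-1618\right) = -6549664$)
$Z - u{\left(15,W \right)} = -6549664 - - \frac{1}{56} = -6549664 + \frac{1}{56} = - \frac{366781183}{56}$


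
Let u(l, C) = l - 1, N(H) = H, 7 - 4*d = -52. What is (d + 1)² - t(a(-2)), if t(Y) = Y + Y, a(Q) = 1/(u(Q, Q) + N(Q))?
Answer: 19877/80 ≈ 248.46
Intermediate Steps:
d = 59/4 (d = 7/4 - ¼*(-52) = 7/4 + 13 = 59/4 ≈ 14.750)
u(l, C) = -1 + l
a(Q) = 1/(-1 + 2*Q) (a(Q) = 1/((-1 + Q) + Q) = 1/(-1 + 2*Q))
t(Y) = 2*Y
(d + 1)² - t(a(-2)) = (59/4 + 1)² - 2/(-1 + 2*(-2)) = (63/4)² - 2/(-1 - 4) = 3969/16 - 2/(-5) = 3969/16 - 2*(-1)/5 = 3969/16 - 1*(-⅖) = 3969/16 + ⅖ = 19877/80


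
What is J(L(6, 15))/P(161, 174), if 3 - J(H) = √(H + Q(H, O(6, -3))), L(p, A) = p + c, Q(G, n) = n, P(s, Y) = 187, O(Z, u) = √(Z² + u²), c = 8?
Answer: 3/187 - √(14 + 3*√5)/187 ≈ -0.0082921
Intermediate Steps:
L(p, A) = 8 + p (L(p, A) = p + 8 = 8 + p)
J(H) = 3 - √(H + 3*√5) (J(H) = 3 - √(H + √(6² + (-3)²)) = 3 - √(H + √(36 + 9)) = 3 - √(H + √45) = 3 - √(H + 3*√5))
J(L(6, 15))/P(161, 174) = (3 - √((8 + 6) + 3*√5))/187 = (3 - √(14 + 3*√5))*(1/187) = 3/187 - √(14 + 3*√5)/187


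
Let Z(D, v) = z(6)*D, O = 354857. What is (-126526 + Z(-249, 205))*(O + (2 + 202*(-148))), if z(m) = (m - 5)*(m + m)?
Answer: -42087257982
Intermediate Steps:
z(m) = 2*m*(-5 + m) (z(m) = (-5 + m)*(2*m) = 2*m*(-5 + m))
Z(D, v) = 12*D (Z(D, v) = (2*6*(-5 + 6))*D = (2*6*1)*D = 12*D)
(-126526 + Z(-249, 205))*(O + (2 + 202*(-148))) = (-126526 + 12*(-249))*(354857 + (2 + 202*(-148))) = (-126526 - 2988)*(354857 + (2 - 29896)) = -129514*(354857 - 29894) = -129514*324963 = -42087257982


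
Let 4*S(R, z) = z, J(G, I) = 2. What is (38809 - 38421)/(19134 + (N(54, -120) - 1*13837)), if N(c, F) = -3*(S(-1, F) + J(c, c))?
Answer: 388/5381 ≈ 0.072106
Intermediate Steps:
S(R, z) = z/4
N(c, F) = -6 - 3*F/4 (N(c, F) = -3*(F/4 + 2) = -3*(2 + F/4) = -6 - 3*F/4)
(38809 - 38421)/(19134 + (N(54, -120) - 1*13837)) = (38809 - 38421)/(19134 + ((-6 - ¾*(-120)) - 1*13837)) = 388/(19134 + ((-6 + 90) - 13837)) = 388/(19134 + (84 - 13837)) = 388/(19134 - 13753) = 388/5381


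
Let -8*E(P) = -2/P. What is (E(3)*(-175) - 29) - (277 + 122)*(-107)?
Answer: 511793/12 ≈ 42649.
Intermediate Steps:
E(P) = 1/(4*P) (E(P) = -(-1)/(4*P) = 1/(4*P))
(E(3)*(-175) - 29) - (277 + 122)*(-107) = (((¼)/3)*(-175) - 29) - (277 + 122)*(-107) = (((¼)*(⅓))*(-175) - 29) - 399*(-107) = ((1/12)*(-175) - 29) - 1*(-42693) = (-175/12 - 29) + 42693 = -523/12 + 42693 = 511793/12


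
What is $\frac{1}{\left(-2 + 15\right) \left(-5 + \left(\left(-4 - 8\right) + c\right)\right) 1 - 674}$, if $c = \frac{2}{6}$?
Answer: $- \frac{3}{2672} \approx -0.0011228$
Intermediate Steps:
$c = \frac{1}{3}$ ($c = 2 \cdot \frac{1}{6} = \frac{1}{3} \approx 0.33333$)
$\frac{1}{\left(-2 + 15\right) \left(-5 + \left(\left(-4 - 8\right) + c\right)\right) 1 - 674} = \frac{1}{\left(-2 + 15\right) \left(-5 + \left(\left(-4 - 8\right) + \frac{1}{3}\right)\right) 1 - 674} = \frac{1}{13 \left(-5 + \left(\left(-4 - 8\right) + \frac{1}{3}\right)\right) 1 - 674} = \frac{1}{13 \left(-5 + \left(-12 + \frac{1}{3}\right)\right) 1 - 674} = \frac{1}{13 \left(-5 - \frac{35}{3}\right) 1 - 674} = \frac{1}{13 \left(\left(- \frac{50}{3}\right) 1\right) - 674} = \frac{1}{13 \left(- \frac{50}{3}\right) - 674} = \frac{1}{- \frac{650}{3} - 674} = \frac{1}{- \frac{2672}{3}} = - \frac{3}{2672}$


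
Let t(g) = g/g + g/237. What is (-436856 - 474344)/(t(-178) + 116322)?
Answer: -12703200/1621669 ≈ -7.8334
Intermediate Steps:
t(g) = 1 + g/237 (t(g) = 1 + g*(1/237) = 1 + g/237)
(-436856 - 474344)/(t(-178) + 116322) = (-436856 - 474344)/((1 + (1/237)*(-178)) + 116322) = -911200/((1 - 178/237) + 116322) = -911200/(59/237 + 116322) = -911200/27568373/237 = -911200*237/27568373 = -12703200/1621669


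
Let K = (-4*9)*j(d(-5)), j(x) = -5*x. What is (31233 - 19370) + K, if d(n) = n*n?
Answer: 16363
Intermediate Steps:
d(n) = n²
K = 4500 (K = (-4*9)*(-5*(-5)²) = -(-180)*25 = -36*(-125) = 4500)
(31233 - 19370) + K = (31233 - 19370) + 4500 = 11863 + 4500 = 16363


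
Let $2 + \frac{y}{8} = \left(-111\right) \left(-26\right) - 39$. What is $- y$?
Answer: $-22760$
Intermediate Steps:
$y = 22760$ ($y = -16 + 8 \left(\left(-111\right) \left(-26\right) - 39\right) = -16 + 8 \left(2886 - 39\right) = -16 + 8 \cdot 2847 = -16 + 22776 = 22760$)
$- y = \left(-1\right) 22760 = -22760$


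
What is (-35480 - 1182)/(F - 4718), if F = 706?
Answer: 18331/2006 ≈ 9.1381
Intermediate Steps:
(-35480 - 1182)/(F - 4718) = (-35480 - 1182)/(706 - 4718) = -36662/(-4012) = -36662*(-1/4012) = 18331/2006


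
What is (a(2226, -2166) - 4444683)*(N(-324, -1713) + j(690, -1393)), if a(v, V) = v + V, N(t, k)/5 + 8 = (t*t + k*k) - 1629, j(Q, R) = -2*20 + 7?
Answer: -67507187547861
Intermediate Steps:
j(Q, R) = -33 (j(Q, R) = -40 + 7 = -33)
N(t, k) = -8185 + 5*k**2 + 5*t**2 (N(t, k) = -40 + 5*((t*t + k*k) - 1629) = -40 + 5*((t**2 + k**2) - 1629) = -40 + 5*((k**2 + t**2) - 1629) = -40 + 5*(-1629 + k**2 + t**2) = -40 + (-8145 + 5*k**2 + 5*t**2) = -8185 + 5*k**2 + 5*t**2)
a(v, V) = V + v
(a(2226, -2166) - 4444683)*(N(-324, -1713) + j(690, -1393)) = ((-2166 + 2226) - 4444683)*((-8185 + 5*(-1713)**2 + 5*(-324)**2) - 33) = (60 - 4444683)*((-8185 + 5*2934369 + 5*104976) - 33) = -4444623*((-8185 + 14671845 + 524880) - 33) = -4444623*(15188540 - 33) = -4444623*15188507 = -67507187547861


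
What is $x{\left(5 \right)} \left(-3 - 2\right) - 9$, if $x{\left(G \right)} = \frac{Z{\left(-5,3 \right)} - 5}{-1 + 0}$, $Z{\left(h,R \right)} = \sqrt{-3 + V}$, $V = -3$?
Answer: $-34 + 5 i \sqrt{6} \approx -34.0 + 12.247 i$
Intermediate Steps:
$Z{\left(h,R \right)} = i \sqrt{6}$ ($Z{\left(h,R \right)} = \sqrt{-3 - 3} = \sqrt{-6} = i \sqrt{6}$)
$x{\left(G \right)} = 5 - i \sqrt{6}$ ($x{\left(G \right)} = \frac{i \sqrt{6} - 5}{-1 + 0} = \frac{-5 + i \sqrt{6}}{-1} = \left(-5 + i \sqrt{6}\right) \left(-1\right) = 5 - i \sqrt{6}$)
$x{\left(5 \right)} \left(-3 - 2\right) - 9 = \left(5 - i \sqrt{6}\right) \left(-3 - 2\right) - 9 = \left(5 - i \sqrt{6}\right) \left(-5\right) - 9 = \left(-25 + 5 i \sqrt{6}\right) - 9 = -34 + 5 i \sqrt{6}$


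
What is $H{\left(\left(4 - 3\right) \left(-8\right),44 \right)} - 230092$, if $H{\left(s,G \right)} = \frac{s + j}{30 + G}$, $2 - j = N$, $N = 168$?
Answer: $- \frac{8513491}{37} \approx -2.3009 \cdot 10^{5}$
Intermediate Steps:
$j = -166$ ($j = 2 - 168 = -166$)
$H{\left(s,G \right)} = \frac{-166 + s}{30 + G}$ ($H{\left(s,G \right)} = \frac{s - 166}{30 + G} = \frac{-166 + s}{30 + G}$)
$H{\left(\left(4 - 3\right) \left(-8\right),44 \right)} - 230092 = \frac{-166 + \left(4 - 3\right) \left(-8\right)}{30 + 44} - 230092 = \frac{-166 + 1 \left(-8\right)}{74} - 230092 = \frac{-166 - 8}{74} - 230092 = \frac{1}{74} \left(-174\right) - 230092 = - \frac{87}{37} - 230092 = - \frac{8513491}{37}$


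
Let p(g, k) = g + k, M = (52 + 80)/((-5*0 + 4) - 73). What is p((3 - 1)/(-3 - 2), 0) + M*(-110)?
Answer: 24154/115 ≈ 210.03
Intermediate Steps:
M = -44/23 (M = 132/((0 + 4) - 73) = 132/(4 - 73) = 132/(-69) = 132*(-1/69) = -44/23 ≈ -1.9130)
p((3 - 1)/(-3 - 2), 0) + M*(-110) = ((3 - 1)/(-3 - 2) + 0) - 44/23*(-110) = (2/(-5) + 0) + 4840/23 = (2*(-1/5) + 0) + 4840/23 = (-2/5 + 0) + 4840/23 = -2/5 + 4840/23 = 24154/115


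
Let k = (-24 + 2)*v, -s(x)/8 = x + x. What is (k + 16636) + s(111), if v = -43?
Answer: 15806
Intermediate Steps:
s(x) = -16*x (s(x) = -8*(x + x) = -16*x)
k = 946 (k = (-24 + 2)*(-43) = -22*(-43) = 946)
(k + 16636) + s(111) = (946 + 16636) - 16*111 = 17582 - 1776 = 15806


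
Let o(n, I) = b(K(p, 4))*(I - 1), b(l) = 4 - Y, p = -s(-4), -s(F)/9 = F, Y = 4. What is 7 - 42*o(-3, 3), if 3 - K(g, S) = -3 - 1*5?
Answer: 7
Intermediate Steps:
s(F) = -9*F
p = -36 (p = -(-9)*(-4) = -1*36 = -36)
K(g, S) = 11 (K(g, S) = 3 - (-3 - 1*5) = 3 - (-3 - 5) = 3 - 1*(-8) = 3 + 8 = 11)
b(l) = 0 (b(l) = 4 - 1*4 = 4 - 4 = 0)
o(n, I) = 0 (o(n, I) = 0*(I - 1) = 0*(-1 + I) = 0)
7 - 42*o(-3, 3) = 7 - 42*0 = 7 + 0 = 7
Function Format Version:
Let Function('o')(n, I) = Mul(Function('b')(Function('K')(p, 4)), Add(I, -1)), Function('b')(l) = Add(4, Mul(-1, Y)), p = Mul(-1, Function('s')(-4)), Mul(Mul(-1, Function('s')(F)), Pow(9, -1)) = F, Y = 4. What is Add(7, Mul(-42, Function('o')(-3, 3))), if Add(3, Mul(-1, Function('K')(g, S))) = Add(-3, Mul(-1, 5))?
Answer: 7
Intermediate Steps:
Function('s')(F) = Mul(-9, F)
p = -36 (p = Mul(-1, Mul(-9, -4)) = Mul(-1, 36) = -36)
Function('K')(g, S) = 11 (Function('K')(g, S) = Add(3, Mul(-1, Add(-3, Mul(-1, 5)))) = Add(3, Mul(-1, Add(-3, -5))) = Add(3, Mul(-1, -8)) = Add(3, 8) = 11)
Function('b')(l) = 0 (Function('b')(l) = Add(4, Mul(-1, 4)) = Add(4, -4) = 0)
Function('o')(n, I) = 0 (Function('o')(n, I) = Mul(0, Add(I, -1)) = Mul(0, Add(-1, I)) = 0)
Add(7, Mul(-42, Function('o')(-3, 3))) = Add(7, Mul(-42, 0)) = Add(7, 0) = 7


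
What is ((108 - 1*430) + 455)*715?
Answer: 95095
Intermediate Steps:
((108 - 1*430) + 455)*715 = ((108 - 430) + 455)*715 = (-322 + 455)*715 = 133*715 = 95095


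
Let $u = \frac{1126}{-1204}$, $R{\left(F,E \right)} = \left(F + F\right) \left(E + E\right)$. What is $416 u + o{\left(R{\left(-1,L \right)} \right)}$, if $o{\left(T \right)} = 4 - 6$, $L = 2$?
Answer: $- \frac{117706}{301} \approx -391.05$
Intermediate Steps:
$R{\left(F,E \right)} = 4 E F$ ($R{\left(F,E \right)} = 2 F 2 E = 4 E F$)
$o{\left(T \right)} = -2$
$u = - \frac{563}{602}$ ($u = 1126 \left(- \frac{1}{1204}\right) = - \frac{563}{602} \approx -0.93522$)
$416 u + o{\left(R{\left(-1,L \right)} \right)} = 416 \left(- \frac{563}{602}\right) - 2 = - \frac{117104}{301} - 2 = - \frac{117706}{301}$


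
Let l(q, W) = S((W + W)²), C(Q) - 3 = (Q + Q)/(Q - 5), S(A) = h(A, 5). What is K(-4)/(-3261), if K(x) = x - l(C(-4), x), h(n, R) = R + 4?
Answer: 13/3261 ≈ 0.0039865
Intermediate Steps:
h(n, R) = 4 + R
S(A) = 9 (S(A) = 4 + 5 = 9)
C(Q) = 3 + 2*Q/(-5 + Q) (C(Q) = 3 + (Q + Q)/(Q - 5) = 3 + (2*Q)/(-5 + Q) = 3 + 2*Q/(-5 + Q))
l(q, W) = 9
K(x) = -9 + x (K(x) = x - 1*9 = x - 9 = -9 + x)
K(-4)/(-3261) = (-9 - 4)/(-3261) = -13*(-1/3261) = 13/3261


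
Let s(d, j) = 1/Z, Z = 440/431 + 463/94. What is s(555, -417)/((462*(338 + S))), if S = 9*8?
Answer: 20257/22816870230 ≈ 8.8781e-7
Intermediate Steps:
S = 72
Z = 240913/40514 (Z = 440*(1/431) + 463*(1/94) = 440/431 + 463/94 = 240913/40514 ≈ 5.9464)
s(d, j) = 40514/240913 (s(d, j) = 1/(240913/40514) = 40514/240913)
s(555, -417)/((462*(338 + S))) = 40514/(240913*((462*(338 + 72)))) = 40514/(240913*((462*410))) = (40514/240913)/189420 = (40514/240913)*(1/189420) = 20257/22816870230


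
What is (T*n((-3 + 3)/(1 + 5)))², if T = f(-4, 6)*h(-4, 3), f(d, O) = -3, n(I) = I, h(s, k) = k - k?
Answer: 0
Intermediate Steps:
h(s, k) = 0
T = 0 (T = -3*0 = 0)
(T*n((-3 + 3)/(1 + 5)))² = (0*((-3 + 3)/(1 + 5)))² = (0*(0/6))² = (0*(0*(⅙)))² = (0*0)² = 0² = 0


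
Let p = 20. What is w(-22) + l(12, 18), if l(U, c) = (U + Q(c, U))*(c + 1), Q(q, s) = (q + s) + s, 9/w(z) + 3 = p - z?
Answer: 13341/13 ≈ 1026.2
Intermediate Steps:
w(z) = 9/(17 - z) (w(z) = 9/(-3 + (20 - z)) = 9/(17 - z))
Q(q, s) = q + 2*s
l(U, c) = (1 + c)*(c + 3*U) (l(U, c) = (U + (c + 2*U))*(c + 1) = (c + 3*U)*(1 + c) = (1 + c)*(c + 3*U))
w(-22) + l(12, 18) = -9/(-17 - 22) + (18 + 18**2 + 3*12 + 3*12*18) = -9/(-39) + (18 + 324 + 36 + 648) = -9*(-1/39) + 1026 = 3/13 + 1026 = 13341/13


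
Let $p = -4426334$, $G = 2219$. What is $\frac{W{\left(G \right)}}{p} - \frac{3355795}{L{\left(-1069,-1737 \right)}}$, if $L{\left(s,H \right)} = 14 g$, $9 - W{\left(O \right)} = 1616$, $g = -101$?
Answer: $\frac{3713467944457}{1564709069} \approx 2373.3$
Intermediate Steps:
$W{\left(O \right)} = -1607$ ($W{\left(O \right)} = 9 - 1616 = -1607$)
$L{\left(s,H \right)} = -1414$ ($L{\left(s,H \right)} = 14 \left(-101\right) = -1414$)
$\frac{W{\left(G \right)}}{p} - \frac{3355795}{L{\left(-1069,-1737 \right)}} = - \frac{1607}{-4426334} - \frac{3355795}{-1414} = \left(-1607\right) \left(- \frac{1}{4426334}\right) - - \frac{3355795}{1414} = \frac{1607}{4426334} + \frac{3355795}{1414} = \frac{3713467944457}{1564709069}$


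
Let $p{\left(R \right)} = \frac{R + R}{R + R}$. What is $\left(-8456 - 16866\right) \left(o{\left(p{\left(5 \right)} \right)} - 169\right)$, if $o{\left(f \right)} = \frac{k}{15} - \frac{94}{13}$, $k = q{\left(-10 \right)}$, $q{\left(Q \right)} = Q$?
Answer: $\frac{174696478}{39} \approx 4.4794 \cdot 10^{6}$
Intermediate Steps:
$p{\left(R \right)} = 1$ ($p{\left(R \right)} = \frac{2 R}{2 R} = 2 R \frac{1}{2 R} = 1$)
$k = -10$
$o{\left(f \right)} = - \frac{308}{39}$ ($o{\left(f \right)} = - \frac{10}{15} - \frac{94}{13} = \left(-10\right) \frac{1}{15} - \frac{94}{13} = - \frac{2}{3} - \frac{94}{13} = - \frac{308}{39}$)
$\left(-8456 - 16866\right) \left(o{\left(p{\left(5 \right)} \right)} - 169\right) = \left(-8456 - 16866\right) \left(- \frac{308}{39} - 169\right) = \left(-25322\right) \left(- \frac{6899}{39}\right) = \frac{174696478}{39}$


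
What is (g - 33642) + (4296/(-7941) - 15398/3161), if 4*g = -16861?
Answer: -1267212871875/33468668 ≈ -37863.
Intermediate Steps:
g = -16861/4 (g = (1/4)*(-16861) = -16861/4 ≈ -4215.3)
(g - 33642) + (4296/(-7941) - 15398/3161) = (-16861/4 - 33642) + (4296/(-7941) - 15398/3161) = -151429/4 + (4296*(-1/7941) - 15398*1/3161) = -151429/4 + (-1432/2647 - 15398/3161) = -151429/4 - 45285058/8367167 = -1267212871875/33468668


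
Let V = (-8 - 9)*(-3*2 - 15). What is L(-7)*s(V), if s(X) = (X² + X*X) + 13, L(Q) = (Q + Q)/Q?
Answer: 509822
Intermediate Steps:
L(Q) = 2 (L(Q) = (2*Q)/Q = 2)
V = 357 (V = -17*(-6 - 15) = -17*(-21) = 357)
s(X) = 13 + 2*X² (s(X) = (X² + X²) + 13 = 2*X² + 13 = 13 + 2*X²)
L(-7)*s(V) = 2*(13 + 2*357²) = 2*(13 + 2*127449) = 2*(13 + 254898) = 2*254911 = 509822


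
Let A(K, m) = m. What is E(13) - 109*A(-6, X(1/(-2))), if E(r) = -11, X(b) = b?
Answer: 87/2 ≈ 43.500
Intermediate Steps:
E(13) - 109*A(-6, X(1/(-2))) = -11 - 109/(-2) = -11 - 109*(-½) = -11 + 109/2 = 87/2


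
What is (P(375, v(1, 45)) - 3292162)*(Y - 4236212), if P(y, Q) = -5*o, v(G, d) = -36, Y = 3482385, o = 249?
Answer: 2482659118589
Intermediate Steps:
P(y, Q) = -1245 (P(y, Q) = -5*249 = -1245)
(P(375, v(1, 45)) - 3292162)*(Y - 4236212) = (-1245 - 3292162)*(3482385 - 4236212) = -3293407*(-753827) = 2482659118589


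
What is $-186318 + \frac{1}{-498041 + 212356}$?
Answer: $- \frac{53228257831}{285685} \approx -1.8632 \cdot 10^{5}$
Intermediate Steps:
$-186318 + \frac{1}{-498041 + 212356} = -186318 + \frac{1}{-285685} = -186318 - \frac{1}{285685} = - \frac{53228257831}{285685}$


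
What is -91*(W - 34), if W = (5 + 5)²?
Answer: -6006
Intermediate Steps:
W = 100 (W = 10² = 100)
-91*(W - 34) = -91*(100 - 34) = -91*66 = -6006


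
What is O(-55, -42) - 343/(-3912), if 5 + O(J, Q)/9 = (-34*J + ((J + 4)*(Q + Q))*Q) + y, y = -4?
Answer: -6269382593/3912 ≈ -1.6026e+6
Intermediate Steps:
O(J, Q) = -81 - 306*J + 18*Q²*(4 + J) (O(J, Q) = -45 + 9*((-34*J + ((J + 4)*(Q + Q))*Q) - 4) = -45 + 9*((-34*J + ((4 + J)*(2*Q))*Q) - 4) = -45 + 9*((-34*J + (2*Q*(4 + J))*Q) - 4) = -45 + 9*((-34*J + 2*Q²*(4 + J)) - 4) = -45 + 9*(-4 - 34*J + 2*Q²*(4 + J)) = -45 + (-36 - 306*J + 18*Q²*(4 + J)) = -81 - 306*J + 18*Q²*(4 + J))
O(-55, -42) - 343/(-3912) = (-81 - 306*(-55) + 72*(-42)² + 18*(-55)*(-42)²) - 343/(-3912) = (-81 + 16830 + 72*1764 + 18*(-55)*1764) - 343*(-1/3912) = (-81 + 16830 + 127008 - 1746360) + 343/3912 = -1602603 + 343/3912 = -6269382593/3912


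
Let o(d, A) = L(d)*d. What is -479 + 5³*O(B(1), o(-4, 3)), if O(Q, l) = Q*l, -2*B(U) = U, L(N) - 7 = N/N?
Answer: 1521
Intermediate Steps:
L(N) = 8 (L(N) = 7 + N/N = 7 + 1 = 8)
B(U) = -U/2
o(d, A) = 8*d
-479 + 5³*O(B(1), o(-4, 3)) = -479 + 5³*((-½*1)*(8*(-4))) = -479 + 125*(-½*(-32)) = -479 + 125*16 = -479 + 2000 = 1521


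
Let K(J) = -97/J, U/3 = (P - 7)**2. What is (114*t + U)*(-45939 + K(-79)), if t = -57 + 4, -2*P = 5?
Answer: 20944351035/79 ≈ 2.6512e+8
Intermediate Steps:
P = -5/2 (P = -1/2*5 = -5/2 ≈ -2.5000)
t = -53
U = 1083/4 (U = 3*(-5/2 - 7)**2 = 3*(-19/2)**2 = 3*(361/4) = 1083/4 ≈ 270.75)
(114*t + U)*(-45939 + K(-79)) = (114*(-53) + 1083/4)*(-45939 - 97/(-79)) = (-6042 + 1083/4)*(-45939 - 97*(-1/79)) = -23085*(-45939 + 97/79)/4 = -23085/4*(-3629084/79) = 20944351035/79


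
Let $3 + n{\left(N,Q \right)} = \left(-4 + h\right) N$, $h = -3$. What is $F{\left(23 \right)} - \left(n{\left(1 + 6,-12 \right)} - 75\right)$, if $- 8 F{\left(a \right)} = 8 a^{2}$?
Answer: $-402$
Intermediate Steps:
$F{\left(a \right)} = - a^{2}$ ($F{\left(a \right)} = - \frac{8 a^{2}}{8} = - a^{2}$)
$n{\left(N,Q \right)} = -3 - 7 N$ ($n{\left(N,Q \right)} = -3 + \left(-4 - 3\right) N = -3 - 7 N$)
$F{\left(23 \right)} - \left(n{\left(1 + 6,-12 \right)} - 75\right) = - 23^{2} - \left(\left(-3 - 7 \left(1 + 6\right)\right) - 75\right) = \left(-1\right) 529 - \left(\left(-3 - 49\right) - 75\right) = -529 - \left(\left(-3 - 49\right) - 75\right) = -529 - \left(-52 - 75\right) = -529 - -127 = -529 + 127 = -402$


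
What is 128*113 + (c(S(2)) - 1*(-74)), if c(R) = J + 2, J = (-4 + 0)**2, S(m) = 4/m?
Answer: 14556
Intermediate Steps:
J = 16 (J = (-4)**2 = 16)
c(R) = 18 (c(R) = 16 + 2 = 18)
128*113 + (c(S(2)) - 1*(-74)) = 128*113 + (18 - 1*(-74)) = 14464 + (18 + 74) = 14464 + 92 = 14556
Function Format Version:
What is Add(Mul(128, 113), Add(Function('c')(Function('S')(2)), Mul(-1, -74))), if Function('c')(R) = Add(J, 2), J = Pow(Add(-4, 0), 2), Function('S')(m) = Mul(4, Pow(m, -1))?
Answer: 14556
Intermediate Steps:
J = 16 (J = Pow(-4, 2) = 16)
Function('c')(R) = 18 (Function('c')(R) = Add(16, 2) = 18)
Add(Mul(128, 113), Add(Function('c')(Function('S')(2)), Mul(-1, -74))) = Add(Mul(128, 113), Add(18, Mul(-1, -74))) = Add(14464, Add(18, 74)) = Add(14464, 92) = 14556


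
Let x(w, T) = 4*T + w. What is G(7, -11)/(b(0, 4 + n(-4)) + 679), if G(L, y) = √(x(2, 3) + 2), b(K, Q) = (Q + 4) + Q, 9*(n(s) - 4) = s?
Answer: 36/6283 ≈ 0.0057297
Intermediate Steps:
n(s) = 4 + s/9
x(w, T) = w + 4*T
b(K, Q) = 4 + 2*Q (b(K, Q) = (4 + Q) + Q = 4 + 2*Q)
G(L, y) = 4 (G(L, y) = √((2 + 4*3) + 2) = √((2 + 12) + 2) = √(14 + 2) = √16 = 4)
G(7, -11)/(b(0, 4 + n(-4)) + 679) = 4/((4 + 2*(4 + (4 + (⅑)*(-4)))) + 679) = 4/((4 + 2*(4 + (4 - 4/9))) + 679) = 4/((4 + 2*(4 + 32/9)) + 679) = 4/((4 + 2*(68/9)) + 679) = 4/((4 + 136/9) + 679) = 4/(172/9 + 679) = 4/(6283/9) = (9/6283)*4 = 36/6283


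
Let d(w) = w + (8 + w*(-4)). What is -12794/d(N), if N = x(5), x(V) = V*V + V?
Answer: 6397/41 ≈ 156.02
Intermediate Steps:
x(V) = V + V² (x(V) = V² + V = V + V²)
N = 30 (N = 5*(1 + 5) = 5*6 = 30)
d(w) = 8 - 3*w (d(w) = w + (8 - 4*w) = 8 - 3*w)
-12794/d(N) = -12794/(8 - 3*30) = -12794/(8 - 90) = -12794/(-82) = -12794*(-1/82) = 6397/41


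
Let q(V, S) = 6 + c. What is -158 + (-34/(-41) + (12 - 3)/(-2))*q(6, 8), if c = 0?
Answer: -7381/41 ≈ -180.02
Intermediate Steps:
q(V, S) = 6 (q(V, S) = 6 + 0 = 6)
-158 + (-34/(-41) + (12 - 3)/(-2))*q(6, 8) = -158 + (-34/(-41) + (12 - 3)/(-2))*6 = -158 + (-34*(-1/41) + 9*(-½))*6 = -158 + (34/41 - 9/2)*6 = -158 - 301/82*6 = -158 - 903/41 = -7381/41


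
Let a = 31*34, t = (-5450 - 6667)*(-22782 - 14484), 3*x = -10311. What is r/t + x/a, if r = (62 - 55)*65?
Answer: -55428005848/16997712021 ≈ -3.2609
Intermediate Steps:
x = -3437 (x = (⅓)*(-10311) = -3437)
t = 451552122 (t = -12117*(-37266) = 451552122)
a = 1054
r = 455 (r = 7*65 = 455)
r/t + x/a = 455/451552122 - 3437/1054 = 455*(1/451552122) - 3437*1/1054 = 65/64507446 - 3437/1054 = -55428005848/16997712021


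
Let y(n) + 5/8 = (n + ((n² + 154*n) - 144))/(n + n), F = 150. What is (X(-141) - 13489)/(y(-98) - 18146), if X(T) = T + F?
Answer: 5284160/7102017 ≈ 0.74404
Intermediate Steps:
y(n) = -5/8 + (-144 + n² + 155*n)/(2*n) (y(n) = -5/8 + (n + ((n² + 154*n) - 144))/(n + n) = -5/8 + (n + (-144 + n² + 154*n))/((2*n)) = -5/8 + (-144 + n² + 155*n)*(1/(2*n)) = -5/8 + (-144 + n² + 155*n)/(2*n))
X(T) = 150 + T (X(T) = T + 150 = 150 + T)
(X(-141) - 13489)/(y(-98) - 18146) = ((150 - 141) - 13489)/((615/8 + (½)*(-98) - 72/(-98)) - 18146) = (9 - 13489)/((615/8 - 49 - 72*(-1/98)) - 18146) = -13480/((615/8 - 49 + 36/49) - 18146) = -13480/(11215/392 - 18146) = -13480/(-7102017/392) = -13480*(-392/7102017) = 5284160/7102017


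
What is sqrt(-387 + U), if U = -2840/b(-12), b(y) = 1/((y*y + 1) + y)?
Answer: I*sqrt(378107) ≈ 614.9*I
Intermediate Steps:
b(y) = 1/(1 + y + y**2) (b(y) = 1/((y**2 + 1) + y) = 1/((1 + y**2) + y) = 1/(1 + y + y**2))
U = -377720 (U = -2840/(1/(1 - 12 + (-12)**2)) = -2840/(1/(1 - 12 + 144)) = -2840/(1/133) = -2840/1/133 = -2840*133 = -377720)
sqrt(-387 + U) = sqrt(-387 - 377720) = sqrt(-378107) = I*sqrt(378107)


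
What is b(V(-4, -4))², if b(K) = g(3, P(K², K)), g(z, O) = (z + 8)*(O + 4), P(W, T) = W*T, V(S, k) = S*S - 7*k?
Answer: 878096436624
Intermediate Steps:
V(S, k) = S² - 7*k
P(W, T) = T*W
g(z, O) = (4 + O)*(8 + z) (g(z, O) = (8 + z)*(4 + O) = (4 + O)*(8 + z))
b(K) = 44 + 11*K³ (b(K) = 32 + 4*3 + 8*(K*K²) + (K*K²)*3 = 32 + 12 + 8*K³ + K³*3 = 32 + 12 + 8*K³ + 3*K³ = 44 + 11*K³)
b(V(-4, -4))² = (44 + 11*((-4)² - 7*(-4))³)² = (44 + 11*(16 + 28)³)² = (44 + 11*44³)² = (44 + 11*85184)² = (44 + 937024)² = 937068² = 878096436624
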